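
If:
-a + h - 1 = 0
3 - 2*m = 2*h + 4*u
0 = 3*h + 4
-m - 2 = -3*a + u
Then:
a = -7/3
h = -4/3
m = -125/6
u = 71/6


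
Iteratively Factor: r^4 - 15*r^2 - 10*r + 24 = (r - 1)*(r^3 + r^2 - 14*r - 24) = (r - 1)*(r + 2)*(r^2 - r - 12) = (r - 4)*(r - 1)*(r + 2)*(r + 3)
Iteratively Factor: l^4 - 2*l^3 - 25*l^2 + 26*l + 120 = (l - 3)*(l^3 + l^2 - 22*l - 40) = (l - 3)*(l + 2)*(l^2 - l - 20) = (l - 5)*(l - 3)*(l + 2)*(l + 4)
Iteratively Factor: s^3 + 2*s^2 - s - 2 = (s + 1)*(s^2 + s - 2) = (s + 1)*(s + 2)*(s - 1)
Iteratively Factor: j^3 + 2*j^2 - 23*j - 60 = (j + 4)*(j^2 - 2*j - 15) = (j + 3)*(j + 4)*(j - 5)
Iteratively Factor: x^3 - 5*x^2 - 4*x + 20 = (x + 2)*(x^2 - 7*x + 10) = (x - 2)*(x + 2)*(x - 5)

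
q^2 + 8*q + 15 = (q + 3)*(q + 5)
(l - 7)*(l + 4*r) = l^2 + 4*l*r - 7*l - 28*r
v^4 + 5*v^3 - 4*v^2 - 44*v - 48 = (v - 3)*(v + 2)^2*(v + 4)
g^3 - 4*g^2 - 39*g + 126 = (g - 7)*(g - 3)*(g + 6)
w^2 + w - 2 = (w - 1)*(w + 2)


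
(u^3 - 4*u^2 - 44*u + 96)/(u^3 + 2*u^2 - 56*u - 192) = (u - 2)/(u + 4)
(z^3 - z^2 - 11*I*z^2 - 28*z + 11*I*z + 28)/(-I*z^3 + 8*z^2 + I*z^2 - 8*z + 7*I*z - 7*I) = (I*z^2 + 11*z - 28*I)/(z^2 + 8*I*z - 7)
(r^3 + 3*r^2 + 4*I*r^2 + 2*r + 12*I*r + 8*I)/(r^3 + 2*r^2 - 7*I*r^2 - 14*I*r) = (r^2 + r*(1 + 4*I) + 4*I)/(r*(r - 7*I))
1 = 1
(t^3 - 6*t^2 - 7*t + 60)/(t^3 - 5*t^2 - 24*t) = (t^2 - 9*t + 20)/(t*(t - 8))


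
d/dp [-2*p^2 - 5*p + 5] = -4*p - 5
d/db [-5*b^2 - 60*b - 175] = -10*b - 60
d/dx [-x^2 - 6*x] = -2*x - 6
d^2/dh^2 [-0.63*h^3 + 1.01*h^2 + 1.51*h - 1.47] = 2.02 - 3.78*h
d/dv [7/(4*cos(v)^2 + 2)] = 7*sin(2*v)/(cos(2*v) + 2)^2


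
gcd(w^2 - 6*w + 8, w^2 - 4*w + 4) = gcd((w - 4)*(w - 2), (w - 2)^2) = w - 2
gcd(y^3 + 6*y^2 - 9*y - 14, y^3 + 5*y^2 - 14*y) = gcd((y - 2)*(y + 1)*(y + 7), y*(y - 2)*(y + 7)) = y^2 + 5*y - 14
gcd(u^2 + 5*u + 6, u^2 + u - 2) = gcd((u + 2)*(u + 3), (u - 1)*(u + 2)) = u + 2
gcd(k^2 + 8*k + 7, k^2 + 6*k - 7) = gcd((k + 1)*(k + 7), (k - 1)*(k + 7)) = k + 7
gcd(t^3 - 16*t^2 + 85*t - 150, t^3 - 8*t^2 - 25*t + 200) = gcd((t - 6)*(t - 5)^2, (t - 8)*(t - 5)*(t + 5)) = t - 5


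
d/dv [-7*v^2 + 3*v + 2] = 3 - 14*v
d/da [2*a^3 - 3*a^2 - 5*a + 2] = 6*a^2 - 6*a - 5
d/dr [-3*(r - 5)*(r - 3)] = 24 - 6*r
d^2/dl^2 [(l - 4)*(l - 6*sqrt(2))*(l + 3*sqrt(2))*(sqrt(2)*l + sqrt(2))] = 12*sqrt(2)*l^2 - 36*l - 18*sqrt(2)*l - 80*sqrt(2) + 36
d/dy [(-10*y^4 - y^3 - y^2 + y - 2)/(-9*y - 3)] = (90*y^4 + 46*y^3 + 6*y^2 + 2*y - 7)/(3*(9*y^2 + 6*y + 1))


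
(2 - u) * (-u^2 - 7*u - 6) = u^3 + 5*u^2 - 8*u - 12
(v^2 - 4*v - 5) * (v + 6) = v^3 + 2*v^2 - 29*v - 30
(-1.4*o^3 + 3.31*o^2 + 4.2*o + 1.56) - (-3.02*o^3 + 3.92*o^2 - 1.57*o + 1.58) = 1.62*o^3 - 0.61*o^2 + 5.77*o - 0.02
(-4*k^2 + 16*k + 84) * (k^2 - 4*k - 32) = -4*k^4 + 32*k^3 + 148*k^2 - 848*k - 2688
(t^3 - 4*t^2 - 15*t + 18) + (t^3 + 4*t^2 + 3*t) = 2*t^3 - 12*t + 18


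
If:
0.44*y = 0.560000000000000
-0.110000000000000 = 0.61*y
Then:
No Solution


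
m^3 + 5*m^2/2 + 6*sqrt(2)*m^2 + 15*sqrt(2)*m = m*(m + 5/2)*(m + 6*sqrt(2))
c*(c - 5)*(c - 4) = c^3 - 9*c^2 + 20*c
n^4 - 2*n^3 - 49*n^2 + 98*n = n*(n - 7)*(n - 2)*(n + 7)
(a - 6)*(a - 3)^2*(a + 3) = a^4 - 9*a^3 + 9*a^2 + 81*a - 162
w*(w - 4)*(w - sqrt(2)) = w^3 - 4*w^2 - sqrt(2)*w^2 + 4*sqrt(2)*w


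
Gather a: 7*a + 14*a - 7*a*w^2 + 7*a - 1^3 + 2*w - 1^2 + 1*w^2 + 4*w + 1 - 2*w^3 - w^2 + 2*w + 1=a*(28 - 7*w^2) - 2*w^3 + 8*w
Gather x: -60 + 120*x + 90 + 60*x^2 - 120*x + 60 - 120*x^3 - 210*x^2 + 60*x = -120*x^3 - 150*x^2 + 60*x + 90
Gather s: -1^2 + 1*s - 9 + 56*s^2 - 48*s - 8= 56*s^2 - 47*s - 18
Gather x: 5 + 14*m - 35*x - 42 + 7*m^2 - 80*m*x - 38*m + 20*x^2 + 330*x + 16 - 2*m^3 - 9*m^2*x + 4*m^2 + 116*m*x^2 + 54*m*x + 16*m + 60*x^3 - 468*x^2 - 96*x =-2*m^3 + 11*m^2 - 8*m + 60*x^3 + x^2*(116*m - 448) + x*(-9*m^2 - 26*m + 199) - 21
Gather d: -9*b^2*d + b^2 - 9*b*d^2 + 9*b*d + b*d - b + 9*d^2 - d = b^2 - b + d^2*(9 - 9*b) + d*(-9*b^2 + 10*b - 1)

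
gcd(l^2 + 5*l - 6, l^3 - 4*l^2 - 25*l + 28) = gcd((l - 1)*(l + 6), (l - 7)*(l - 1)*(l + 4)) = l - 1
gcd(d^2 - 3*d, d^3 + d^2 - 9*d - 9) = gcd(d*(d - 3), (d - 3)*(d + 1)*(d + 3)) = d - 3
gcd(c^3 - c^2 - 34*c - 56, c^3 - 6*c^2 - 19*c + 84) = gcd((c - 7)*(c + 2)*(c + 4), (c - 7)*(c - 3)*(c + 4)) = c^2 - 3*c - 28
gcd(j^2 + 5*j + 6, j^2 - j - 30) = 1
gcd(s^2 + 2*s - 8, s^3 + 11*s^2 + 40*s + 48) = s + 4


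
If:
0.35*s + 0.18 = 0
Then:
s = -0.51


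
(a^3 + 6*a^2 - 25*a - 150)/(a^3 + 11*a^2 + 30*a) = (a - 5)/a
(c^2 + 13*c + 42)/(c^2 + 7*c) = (c + 6)/c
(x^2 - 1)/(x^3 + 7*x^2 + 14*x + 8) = (x - 1)/(x^2 + 6*x + 8)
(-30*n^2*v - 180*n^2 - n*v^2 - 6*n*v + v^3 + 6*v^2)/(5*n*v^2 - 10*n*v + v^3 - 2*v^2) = (-6*n*v - 36*n + v^2 + 6*v)/(v*(v - 2))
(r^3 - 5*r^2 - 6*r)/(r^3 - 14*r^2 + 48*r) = (r + 1)/(r - 8)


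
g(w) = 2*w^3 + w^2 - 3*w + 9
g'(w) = 6*w^2 + 2*w - 3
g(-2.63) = -12.58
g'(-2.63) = 33.24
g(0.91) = 8.61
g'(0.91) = 3.79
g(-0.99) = 11.01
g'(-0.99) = 0.90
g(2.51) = 39.40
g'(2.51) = 39.82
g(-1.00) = 11.00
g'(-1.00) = 1.00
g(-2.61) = -11.92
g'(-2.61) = 32.65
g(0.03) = 8.91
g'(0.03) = -2.93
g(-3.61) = -61.23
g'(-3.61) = 67.97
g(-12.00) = -3267.00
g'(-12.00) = 837.00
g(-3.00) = -27.00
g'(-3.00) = 45.00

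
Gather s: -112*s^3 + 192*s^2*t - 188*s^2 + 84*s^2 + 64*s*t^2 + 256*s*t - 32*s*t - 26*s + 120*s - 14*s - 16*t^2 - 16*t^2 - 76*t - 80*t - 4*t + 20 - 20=-112*s^3 + s^2*(192*t - 104) + s*(64*t^2 + 224*t + 80) - 32*t^2 - 160*t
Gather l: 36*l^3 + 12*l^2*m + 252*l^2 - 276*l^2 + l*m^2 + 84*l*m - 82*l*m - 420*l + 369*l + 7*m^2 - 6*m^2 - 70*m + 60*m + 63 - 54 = 36*l^3 + l^2*(12*m - 24) + l*(m^2 + 2*m - 51) + m^2 - 10*m + 9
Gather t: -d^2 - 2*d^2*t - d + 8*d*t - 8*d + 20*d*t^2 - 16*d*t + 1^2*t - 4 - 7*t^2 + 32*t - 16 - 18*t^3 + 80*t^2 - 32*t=-d^2 - 9*d - 18*t^3 + t^2*(20*d + 73) + t*(-2*d^2 - 8*d + 1) - 20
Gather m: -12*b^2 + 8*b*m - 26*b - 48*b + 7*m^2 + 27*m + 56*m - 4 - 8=-12*b^2 - 74*b + 7*m^2 + m*(8*b + 83) - 12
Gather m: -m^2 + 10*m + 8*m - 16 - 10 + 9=-m^2 + 18*m - 17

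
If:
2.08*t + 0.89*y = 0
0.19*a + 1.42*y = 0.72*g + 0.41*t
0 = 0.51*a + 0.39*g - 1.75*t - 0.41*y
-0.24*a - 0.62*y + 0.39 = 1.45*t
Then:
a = 1.62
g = -1.40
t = 0.35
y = -0.83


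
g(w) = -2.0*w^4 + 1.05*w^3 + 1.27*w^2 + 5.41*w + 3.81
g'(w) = -8.0*w^3 + 3.15*w^2 + 2.54*w + 5.41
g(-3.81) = -477.87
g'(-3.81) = 483.91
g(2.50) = -36.45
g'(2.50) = -93.55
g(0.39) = 6.13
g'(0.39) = 6.41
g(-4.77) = -1142.45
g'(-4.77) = 933.22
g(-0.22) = 2.67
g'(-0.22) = 5.09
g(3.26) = -154.57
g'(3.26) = -230.00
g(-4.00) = -576.71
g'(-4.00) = 557.65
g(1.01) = 9.57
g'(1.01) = 2.95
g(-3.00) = -191.34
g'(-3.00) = 242.14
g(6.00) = -2283.21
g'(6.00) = -1593.95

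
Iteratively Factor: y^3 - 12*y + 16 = (y + 4)*(y^2 - 4*y + 4) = (y - 2)*(y + 4)*(y - 2)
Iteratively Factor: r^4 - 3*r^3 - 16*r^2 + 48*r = (r - 4)*(r^3 + r^2 - 12*r) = (r - 4)*(r + 4)*(r^2 - 3*r) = (r - 4)*(r - 3)*(r + 4)*(r)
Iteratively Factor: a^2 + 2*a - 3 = (a + 3)*(a - 1)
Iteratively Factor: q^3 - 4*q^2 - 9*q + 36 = (q + 3)*(q^2 - 7*q + 12) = (q - 4)*(q + 3)*(q - 3)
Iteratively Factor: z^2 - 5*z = (z)*(z - 5)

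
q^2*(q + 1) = q^3 + q^2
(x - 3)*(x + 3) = x^2 - 9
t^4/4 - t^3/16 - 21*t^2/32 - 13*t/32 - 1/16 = (t/4 + 1/4)*(t - 2)*(t + 1/4)*(t + 1/2)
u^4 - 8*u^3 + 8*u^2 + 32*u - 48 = (u - 6)*(u - 2)^2*(u + 2)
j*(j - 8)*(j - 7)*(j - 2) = j^4 - 17*j^3 + 86*j^2 - 112*j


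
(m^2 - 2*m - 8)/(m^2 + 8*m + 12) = (m - 4)/(m + 6)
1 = 1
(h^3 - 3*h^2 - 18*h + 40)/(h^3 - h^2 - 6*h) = (-h^3 + 3*h^2 + 18*h - 40)/(h*(-h^2 + h + 6))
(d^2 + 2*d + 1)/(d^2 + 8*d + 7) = (d + 1)/(d + 7)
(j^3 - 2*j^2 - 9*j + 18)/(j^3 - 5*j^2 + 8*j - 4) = (j^2 - 9)/(j^2 - 3*j + 2)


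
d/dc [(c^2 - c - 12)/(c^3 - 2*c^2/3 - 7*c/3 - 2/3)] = 3*(-3*c^4 + 6*c^3 + 99*c^2 - 52*c - 82)/(9*c^6 - 12*c^5 - 38*c^4 + 16*c^3 + 57*c^2 + 28*c + 4)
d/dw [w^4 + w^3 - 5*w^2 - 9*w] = 4*w^3 + 3*w^2 - 10*w - 9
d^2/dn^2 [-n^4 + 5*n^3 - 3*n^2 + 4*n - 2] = -12*n^2 + 30*n - 6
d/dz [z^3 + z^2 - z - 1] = 3*z^2 + 2*z - 1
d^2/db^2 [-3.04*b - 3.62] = 0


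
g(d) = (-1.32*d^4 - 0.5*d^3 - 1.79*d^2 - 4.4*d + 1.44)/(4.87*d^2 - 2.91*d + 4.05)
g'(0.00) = -0.83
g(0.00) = 0.36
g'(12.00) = -6.76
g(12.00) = -42.58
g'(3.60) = -2.17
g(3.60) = -4.99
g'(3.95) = -2.36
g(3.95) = -5.78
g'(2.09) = -1.33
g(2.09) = -2.36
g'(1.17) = -1.11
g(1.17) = -1.29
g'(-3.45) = 1.67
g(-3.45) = -2.38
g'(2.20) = -1.38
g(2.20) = -2.50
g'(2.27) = -1.42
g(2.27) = -2.60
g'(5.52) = -3.23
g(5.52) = -10.17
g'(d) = (2.91 - 9.74*d)*(-1.32*d^4 - 0.5*d^3 - 1.79*d^2 - 4.4*d + 1.44)/(4.87*d^2 - 2.91*d + 4.05)^2 + (-5.28*d^3 - 1.5*d^2 - 3.58*d - 4.4)/(4.87*d^2 - 2.91*d + 4.05) = (-12.8568*d^5 + 9.0886*d^4 - 18.474*d^3 + 20.5619*d^2 - 28.5246*d - 13.6296)/(23.7169*d^4 - 28.3434*d^3 + 47.9151*d^2 - 23.571*d + 16.4025)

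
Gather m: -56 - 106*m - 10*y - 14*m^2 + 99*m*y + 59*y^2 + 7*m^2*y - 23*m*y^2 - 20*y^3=m^2*(7*y - 14) + m*(-23*y^2 + 99*y - 106) - 20*y^3 + 59*y^2 - 10*y - 56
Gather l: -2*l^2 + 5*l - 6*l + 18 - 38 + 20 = -2*l^2 - l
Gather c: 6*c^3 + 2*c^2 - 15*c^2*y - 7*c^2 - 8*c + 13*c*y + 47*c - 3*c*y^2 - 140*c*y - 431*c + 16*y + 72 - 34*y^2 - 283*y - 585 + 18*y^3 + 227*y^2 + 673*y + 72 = 6*c^3 + c^2*(-15*y - 5) + c*(-3*y^2 - 127*y - 392) + 18*y^3 + 193*y^2 + 406*y - 441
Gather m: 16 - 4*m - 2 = 14 - 4*m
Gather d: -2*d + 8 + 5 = 13 - 2*d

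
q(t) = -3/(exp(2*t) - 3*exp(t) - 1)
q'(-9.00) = 0.00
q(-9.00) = 3.00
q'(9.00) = 0.00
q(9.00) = 0.00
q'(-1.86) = -0.60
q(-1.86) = 2.08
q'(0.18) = -0.22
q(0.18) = 0.95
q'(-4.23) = -0.12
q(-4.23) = 2.88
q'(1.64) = 1.11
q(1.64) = -0.30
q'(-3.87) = -0.16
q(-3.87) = 2.82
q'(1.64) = 1.11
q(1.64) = -0.30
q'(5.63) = 0.00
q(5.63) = -0.00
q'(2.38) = 0.09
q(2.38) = -0.04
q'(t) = -3*(-2*exp(2*t) + 3*exp(t))/(exp(2*t) - 3*exp(t) - 1)^2 = (6*exp(t) - 9)*exp(t)/(-exp(2*t) + 3*exp(t) + 1)^2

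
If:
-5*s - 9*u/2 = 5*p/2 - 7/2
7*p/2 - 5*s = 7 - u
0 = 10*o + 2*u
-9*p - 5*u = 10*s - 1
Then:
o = -39/115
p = 9/46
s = -85/92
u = 39/23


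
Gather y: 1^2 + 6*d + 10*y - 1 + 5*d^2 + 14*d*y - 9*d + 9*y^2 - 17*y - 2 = 5*d^2 - 3*d + 9*y^2 + y*(14*d - 7) - 2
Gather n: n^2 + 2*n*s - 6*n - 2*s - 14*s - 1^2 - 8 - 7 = n^2 + n*(2*s - 6) - 16*s - 16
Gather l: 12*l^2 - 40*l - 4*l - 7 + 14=12*l^2 - 44*l + 7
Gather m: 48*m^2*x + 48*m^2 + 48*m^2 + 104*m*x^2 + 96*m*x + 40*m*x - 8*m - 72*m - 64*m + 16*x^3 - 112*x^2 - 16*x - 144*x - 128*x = m^2*(48*x + 96) + m*(104*x^2 + 136*x - 144) + 16*x^3 - 112*x^2 - 288*x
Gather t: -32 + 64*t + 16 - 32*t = 32*t - 16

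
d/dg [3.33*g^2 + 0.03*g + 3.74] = 6.66*g + 0.03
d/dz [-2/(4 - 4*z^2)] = -z/(z^2 - 1)^2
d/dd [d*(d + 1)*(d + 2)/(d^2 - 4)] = (d^2 - 4*d - 2)/(d^2 - 4*d + 4)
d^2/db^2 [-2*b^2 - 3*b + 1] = -4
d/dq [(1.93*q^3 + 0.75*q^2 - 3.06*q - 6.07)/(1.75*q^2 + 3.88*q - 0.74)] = (3.3775*q^4 + 14.9768*q^3 + 3.9804*q^2 + 20.135*q + 25.816)/(3.0625*q^4 + 13.58*q^3 + 12.4644*q^2 - 5.7424*q + 0.5476)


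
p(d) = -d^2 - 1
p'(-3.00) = 6.00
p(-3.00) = -10.00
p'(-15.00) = 30.00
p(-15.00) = -226.00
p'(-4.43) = 8.86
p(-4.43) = -20.62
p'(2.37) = -4.74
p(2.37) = -6.62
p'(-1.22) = 2.44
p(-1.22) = -2.49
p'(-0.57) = 1.14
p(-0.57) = -1.32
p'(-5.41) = 10.82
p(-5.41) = -30.27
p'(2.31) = -4.62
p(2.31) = -6.34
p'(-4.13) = 8.26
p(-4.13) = -18.06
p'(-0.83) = 1.66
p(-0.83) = -1.69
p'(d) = -2*d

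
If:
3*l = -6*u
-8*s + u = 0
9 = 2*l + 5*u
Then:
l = -18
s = 9/8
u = 9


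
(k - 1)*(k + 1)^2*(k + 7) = k^4 + 8*k^3 + 6*k^2 - 8*k - 7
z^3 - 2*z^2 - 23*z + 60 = (z - 4)*(z - 3)*(z + 5)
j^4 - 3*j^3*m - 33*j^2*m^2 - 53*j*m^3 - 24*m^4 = (j - 8*m)*(j + m)^2*(j + 3*m)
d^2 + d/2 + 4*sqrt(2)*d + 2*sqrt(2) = (d + 1/2)*(d + 4*sqrt(2))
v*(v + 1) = v^2 + v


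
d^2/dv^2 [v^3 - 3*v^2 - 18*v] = 6*v - 6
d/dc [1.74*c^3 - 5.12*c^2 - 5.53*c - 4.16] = 5.22*c^2 - 10.24*c - 5.53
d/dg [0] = 0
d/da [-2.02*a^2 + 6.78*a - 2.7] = 6.78 - 4.04*a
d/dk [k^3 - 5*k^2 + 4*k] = 3*k^2 - 10*k + 4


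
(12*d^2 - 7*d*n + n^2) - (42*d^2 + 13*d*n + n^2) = -30*d^2 - 20*d*n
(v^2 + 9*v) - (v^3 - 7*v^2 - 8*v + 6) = -v^3 + 8*v^2 + 17*v - 6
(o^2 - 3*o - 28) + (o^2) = 2*o^2 - 3*o - 28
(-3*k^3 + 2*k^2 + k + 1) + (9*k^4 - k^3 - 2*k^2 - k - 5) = 9*k^4 - 4*k^3 - 4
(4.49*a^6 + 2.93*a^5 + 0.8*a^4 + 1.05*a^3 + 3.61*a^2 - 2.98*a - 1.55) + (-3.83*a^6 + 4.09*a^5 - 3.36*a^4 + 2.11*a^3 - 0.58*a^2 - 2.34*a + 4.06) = 0.66*a^6 + 7.02*a^5 - 2.56*a^4 + 3.16*a^3 + 3.03*a^2 - 5.32*a + 2.51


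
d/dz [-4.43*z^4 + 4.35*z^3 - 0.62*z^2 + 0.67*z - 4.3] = -17.72*z^3 + 13.05*z^2 - 1.24*z + 0.67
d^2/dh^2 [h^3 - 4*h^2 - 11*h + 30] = 6*h - 8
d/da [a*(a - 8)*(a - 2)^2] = 4*a^3 - 36*a^2 + 72*a - 32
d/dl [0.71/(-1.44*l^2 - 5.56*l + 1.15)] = (2.0448*l + 3.9476)/(1.44*l^2 + 5.56*l - 1.15)^2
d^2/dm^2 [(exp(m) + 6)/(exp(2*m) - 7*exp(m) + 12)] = (exp(4*m) + 31*exp(3*m) - 198*exp(2*m) + 90*exp(m) + 648)*exp(m)/(exp(6*m) - 21*exp(5*m) + 183*exp(4*m) - 847*exp(3*m) + 2196*exp(2*m) - 3024*exp(m) + 1728)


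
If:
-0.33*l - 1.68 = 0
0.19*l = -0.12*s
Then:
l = -5.09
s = 8.06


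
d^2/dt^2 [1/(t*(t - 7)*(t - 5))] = 2*(6*t^4 - 96*t^3 + 537*t^2 - 1260*t + 1225)/(t^3*(t^6 - 36*t^5 + 537*t^4 - 4248*t^3 + 18795*t^2 - 44100*t + 42875))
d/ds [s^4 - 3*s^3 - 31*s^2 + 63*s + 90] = 4*s^3 - 9*s^2 - 62*s + 63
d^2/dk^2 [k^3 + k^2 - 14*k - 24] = 6*k + 2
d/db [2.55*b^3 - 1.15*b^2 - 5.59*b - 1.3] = 7.65*b^2 - 2.3*b - 5.59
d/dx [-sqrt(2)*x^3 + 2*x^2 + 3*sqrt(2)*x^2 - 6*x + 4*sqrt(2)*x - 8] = -3*sqrt(2)*x^2 + 4*x + 6*sqrt(2)*x - 6 + 4*sqrt(2)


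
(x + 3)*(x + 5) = x^2 + 8*x + 15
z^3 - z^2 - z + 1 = (z - 1)^2*(z + 1)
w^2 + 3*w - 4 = (w - 1)*(w + 4)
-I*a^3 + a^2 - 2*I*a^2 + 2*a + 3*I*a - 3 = (a + 3)*(a + I)*(-I*a + I)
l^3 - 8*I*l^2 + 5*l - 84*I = (l - 7*I)*(l - 4*I)*(l + 3*I)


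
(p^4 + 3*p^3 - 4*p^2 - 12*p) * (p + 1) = p^5 + 4*p^4 - p^3 - 16*p^2 - 12*p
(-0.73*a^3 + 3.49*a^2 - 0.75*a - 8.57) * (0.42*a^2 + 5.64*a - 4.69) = -0.3066*a^5 - 2.6514*a^4 + 22.7923*a^3 - 24.1975*a^2 - 44.8173*a + 40.1933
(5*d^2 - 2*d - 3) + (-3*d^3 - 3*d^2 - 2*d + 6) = -3*d^3 + 2*d^2 - 4*d + 3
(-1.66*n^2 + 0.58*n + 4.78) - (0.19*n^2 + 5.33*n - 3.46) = -1.85*n^2 - 4.75*n + 8.24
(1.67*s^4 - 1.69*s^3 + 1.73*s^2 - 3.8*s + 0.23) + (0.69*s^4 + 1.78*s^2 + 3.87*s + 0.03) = 2.36*s^4 - 1.69*s^3 + 3.51*s^2 + 0.0700000000000003*s + 0.26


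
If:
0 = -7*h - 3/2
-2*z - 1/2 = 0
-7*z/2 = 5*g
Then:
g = 7/40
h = -3/14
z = -1/4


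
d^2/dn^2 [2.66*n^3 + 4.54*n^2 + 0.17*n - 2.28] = 15.96*n + 9.08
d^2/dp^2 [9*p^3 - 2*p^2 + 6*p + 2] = 54*p - 4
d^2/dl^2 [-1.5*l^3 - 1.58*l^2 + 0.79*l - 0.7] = -9.0*l - 3.16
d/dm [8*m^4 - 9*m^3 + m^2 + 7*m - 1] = 32*m^3 - 27*m^2 + 2*m + 7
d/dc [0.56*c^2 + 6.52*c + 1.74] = 1.12*c + 6.52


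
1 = 1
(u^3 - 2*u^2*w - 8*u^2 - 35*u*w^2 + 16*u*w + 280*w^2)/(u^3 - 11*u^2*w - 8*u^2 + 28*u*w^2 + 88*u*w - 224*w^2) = (u + 5*w)/(u - 4*w)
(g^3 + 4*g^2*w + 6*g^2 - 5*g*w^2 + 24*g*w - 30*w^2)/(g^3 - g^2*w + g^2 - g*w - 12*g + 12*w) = (g^2 + 5*g*w + 6*g + 30*w)/(g^2 + g - 12)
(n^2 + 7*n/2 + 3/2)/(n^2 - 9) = (n + 1/2)/(n - 3)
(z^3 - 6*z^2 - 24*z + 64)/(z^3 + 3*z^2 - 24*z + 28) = (z^2 - 4*z - 32)/(z^2 + 5*z - 14)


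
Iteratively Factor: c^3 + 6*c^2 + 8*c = (c)*(c^2 + 6*c + 8) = c*(c + 2)*(c + 4)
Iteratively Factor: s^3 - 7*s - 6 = (s - 3)*(s^2 + 3*s + 2) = (s - 3)*(s + 2)*(s + 1)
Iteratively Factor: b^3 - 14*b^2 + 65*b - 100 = (b - 5)*(b^2 - 9*b + 20) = (b - 5)*(b - 4)*(b - 5)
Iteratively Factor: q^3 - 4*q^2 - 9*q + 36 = (q - 3)*(q^2 - q - 12) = (q - 4)*(q - 3)*(q + 3)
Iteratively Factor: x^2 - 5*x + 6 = (x - 2)*(x - 3)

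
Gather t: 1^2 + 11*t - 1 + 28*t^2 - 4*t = 28*t^2 + 7*t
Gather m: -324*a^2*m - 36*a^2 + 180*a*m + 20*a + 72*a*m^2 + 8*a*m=-36*a^2 + 72*a*m^2 + 20*a + m*(-324*a^2 + 188*a)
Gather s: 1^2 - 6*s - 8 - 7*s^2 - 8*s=-7*s^2 - 14*s - 7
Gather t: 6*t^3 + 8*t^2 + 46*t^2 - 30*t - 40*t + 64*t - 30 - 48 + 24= 6*t^3 + 54*t^2 - 6*t - 54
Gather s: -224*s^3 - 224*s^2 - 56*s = -224*s^3 - 224*s^2 - 56*s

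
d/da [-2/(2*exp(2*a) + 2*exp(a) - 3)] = (8*exp(a) + 4)*exp(a)/(2*exp(2*a) + 2*exp(a) - 3)^2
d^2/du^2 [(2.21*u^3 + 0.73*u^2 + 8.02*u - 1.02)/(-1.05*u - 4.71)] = (-4.87305*u^3 - 65.57733*u^2 - 294.161166*u + 49.186134)/(1.157625*u^3 + 15.578325*u^2 + 69.879915*u + 104.487111)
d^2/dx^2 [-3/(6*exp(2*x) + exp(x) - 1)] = 3*(-2*(12*exp(x) + 1)^2*exp(x) + (24*exp(x) + 1)*(6*exp(2*x) + exp(x) - 1))*exp(x)/(6*exp(2*x) + exp(x) - 1)^3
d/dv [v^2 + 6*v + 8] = 2*v + 6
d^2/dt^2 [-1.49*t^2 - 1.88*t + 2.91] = -2.98000000000000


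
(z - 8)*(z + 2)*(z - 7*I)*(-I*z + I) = -I*z^4 - 7*z^3 + 7*I*z^3 + 49*z^2 + 10*I*z^2 + 70*z - 16*I*z - 112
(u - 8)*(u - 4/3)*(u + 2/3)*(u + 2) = u^4 - 20*u^3/3 - 116*u^2/9 + 16*u + 128/9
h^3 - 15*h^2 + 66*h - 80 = (h - 8)*(h - 5)*(h - 2)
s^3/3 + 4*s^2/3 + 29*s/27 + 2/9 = (s/3 + 1)*(s + 1/3)*(s + 2/3)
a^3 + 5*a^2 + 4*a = a*(a + 1)*(a + 4)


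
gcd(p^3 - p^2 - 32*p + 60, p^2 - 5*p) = p - 5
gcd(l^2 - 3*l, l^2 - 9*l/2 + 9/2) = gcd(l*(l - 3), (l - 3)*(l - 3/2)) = l - 3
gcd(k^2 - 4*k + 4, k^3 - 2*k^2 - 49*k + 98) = k - 2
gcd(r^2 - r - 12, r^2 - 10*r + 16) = 1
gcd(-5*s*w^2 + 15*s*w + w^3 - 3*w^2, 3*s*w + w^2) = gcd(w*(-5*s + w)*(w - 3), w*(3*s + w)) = w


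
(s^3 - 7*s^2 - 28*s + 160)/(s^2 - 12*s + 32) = s + 5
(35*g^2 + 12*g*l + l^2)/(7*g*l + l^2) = (5*g + l)/l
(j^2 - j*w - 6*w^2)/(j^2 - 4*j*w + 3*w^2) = (-j - 2*w)/(-j + w)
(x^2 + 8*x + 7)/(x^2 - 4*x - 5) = (x + 7)/(x - 5)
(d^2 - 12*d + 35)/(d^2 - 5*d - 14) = (d - 5)/(d + 2)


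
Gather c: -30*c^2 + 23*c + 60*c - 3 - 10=-30*c^2 + 83*c - 13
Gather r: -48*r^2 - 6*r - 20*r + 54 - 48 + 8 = -48*r^2 - 26*r + 14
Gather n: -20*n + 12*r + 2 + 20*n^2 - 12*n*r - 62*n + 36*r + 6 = 20*n^2 + n*(-12*r - 82) + 48*r + 8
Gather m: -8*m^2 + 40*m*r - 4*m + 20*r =-8*m^2 + m*(40*r - 4) + 20*r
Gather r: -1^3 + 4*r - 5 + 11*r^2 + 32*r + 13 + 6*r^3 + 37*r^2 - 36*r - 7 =6*r^3 + 48*r^2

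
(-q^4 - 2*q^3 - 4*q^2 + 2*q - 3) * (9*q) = -9*q^5 - 18*q^4 - 36*q^3 + 18*q^2 - 27*q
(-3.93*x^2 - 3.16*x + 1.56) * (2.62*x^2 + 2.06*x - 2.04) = -10.2966*x^4 - 16.375*x^3 + 5.5948*x^2 + 9.66*x - 3.1824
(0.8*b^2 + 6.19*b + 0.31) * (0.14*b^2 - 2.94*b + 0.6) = 0.112*b^4 - 1.4854*b^3 - 17.6752*b^2 + 2.8026*b + 0.186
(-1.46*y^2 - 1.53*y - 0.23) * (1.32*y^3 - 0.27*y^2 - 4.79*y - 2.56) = -1.9272*y^5 - 1.6254*y^4 + 7.1029*y^3 + 11.1284*y^2 + 5.0185*y + 0.5888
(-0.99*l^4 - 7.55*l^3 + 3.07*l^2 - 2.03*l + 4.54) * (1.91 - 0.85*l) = 0.8415*l^5 + 4.5266*l^4 - 17.03*l^3 + 7.5892*l^2 - 7.7363*l + 8.6714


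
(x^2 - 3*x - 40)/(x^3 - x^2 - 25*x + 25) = (x - 8)/(x^2 - 6*x + 5)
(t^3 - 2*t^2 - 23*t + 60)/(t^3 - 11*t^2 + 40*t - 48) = (t + 5)/(t - 4)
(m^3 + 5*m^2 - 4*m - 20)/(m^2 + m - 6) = (m^2 + 7*m + 10)/(m + 3)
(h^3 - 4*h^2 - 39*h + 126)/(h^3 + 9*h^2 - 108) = (h - 7)/(h + 6)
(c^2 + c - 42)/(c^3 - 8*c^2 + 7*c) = (c^2 + c - 42)/(c*(c^2 - 8*c + 7))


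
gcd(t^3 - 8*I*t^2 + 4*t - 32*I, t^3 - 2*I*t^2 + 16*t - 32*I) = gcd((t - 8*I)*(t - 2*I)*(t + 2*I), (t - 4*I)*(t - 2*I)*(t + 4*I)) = t - 2*I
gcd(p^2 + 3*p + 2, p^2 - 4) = p + 2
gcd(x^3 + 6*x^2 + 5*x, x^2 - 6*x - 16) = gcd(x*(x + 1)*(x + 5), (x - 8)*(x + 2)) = 1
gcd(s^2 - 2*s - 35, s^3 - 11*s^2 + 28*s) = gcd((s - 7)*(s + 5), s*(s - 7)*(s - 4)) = s - 7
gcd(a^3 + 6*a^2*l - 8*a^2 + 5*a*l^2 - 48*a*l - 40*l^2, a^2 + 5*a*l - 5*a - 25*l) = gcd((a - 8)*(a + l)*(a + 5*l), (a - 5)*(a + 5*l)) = a + 5*l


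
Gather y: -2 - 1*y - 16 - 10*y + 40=22 - 11*y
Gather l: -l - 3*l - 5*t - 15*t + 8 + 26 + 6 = -4*l - 20*t + 40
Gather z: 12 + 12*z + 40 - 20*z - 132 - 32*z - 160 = -40*z - 240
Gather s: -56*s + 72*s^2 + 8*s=72*s^2 - 48*s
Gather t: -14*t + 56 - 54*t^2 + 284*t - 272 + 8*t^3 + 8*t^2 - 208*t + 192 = 8*t^3 - 46*t^2 + 62*t - 24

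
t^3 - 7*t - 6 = (t - 3)*(t + 1)*(t + 2)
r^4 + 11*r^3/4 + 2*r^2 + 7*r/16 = r*(r + 1/2)^2*(r + 7/4)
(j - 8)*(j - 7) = j^2 - 15*j + 56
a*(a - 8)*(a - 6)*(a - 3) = a^4 - 17*a^3 + 90*a^2 - 144*a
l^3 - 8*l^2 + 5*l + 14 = (l - 7)*(l - 2)*(l + 1)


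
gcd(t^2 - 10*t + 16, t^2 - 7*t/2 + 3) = t - 2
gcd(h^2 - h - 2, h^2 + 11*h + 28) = 1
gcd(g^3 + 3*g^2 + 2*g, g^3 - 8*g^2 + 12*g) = g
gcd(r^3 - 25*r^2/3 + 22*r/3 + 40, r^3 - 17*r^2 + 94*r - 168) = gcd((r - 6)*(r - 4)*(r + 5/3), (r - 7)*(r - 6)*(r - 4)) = r^2 - 10*r + 24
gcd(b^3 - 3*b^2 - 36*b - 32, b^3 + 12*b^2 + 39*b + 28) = b^2 + 5*b + 4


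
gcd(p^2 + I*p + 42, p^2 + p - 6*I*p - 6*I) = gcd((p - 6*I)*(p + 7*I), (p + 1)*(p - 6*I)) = p - 6*I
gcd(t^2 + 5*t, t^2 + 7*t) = t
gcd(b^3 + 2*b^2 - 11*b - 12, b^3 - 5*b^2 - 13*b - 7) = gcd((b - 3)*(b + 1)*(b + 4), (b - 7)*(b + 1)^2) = b + 1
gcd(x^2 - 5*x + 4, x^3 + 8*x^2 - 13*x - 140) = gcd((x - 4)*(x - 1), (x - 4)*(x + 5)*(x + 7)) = x - 4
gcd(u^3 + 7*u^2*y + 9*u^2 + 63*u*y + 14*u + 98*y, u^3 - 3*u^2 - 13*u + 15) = 1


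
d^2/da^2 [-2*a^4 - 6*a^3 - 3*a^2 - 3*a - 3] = -24*a^2 - 36*a - 6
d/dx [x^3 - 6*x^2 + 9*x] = 3*x^2 - 12*x + 9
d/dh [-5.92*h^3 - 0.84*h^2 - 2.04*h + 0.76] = -17.76*h^2 - 1.68*h - 2.04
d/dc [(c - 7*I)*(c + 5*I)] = 2*c - 2*I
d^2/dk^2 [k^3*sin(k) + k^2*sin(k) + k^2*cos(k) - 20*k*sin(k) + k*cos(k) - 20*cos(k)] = -k^3*sin(k) - k^2*sin(k) + 5*k^2*cos(k) + 22*k*sin(k) + 3*k*cos(k) - 18*cos(k)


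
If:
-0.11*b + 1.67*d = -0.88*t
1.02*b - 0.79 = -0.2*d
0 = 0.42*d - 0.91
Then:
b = 0.35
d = 2.17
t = -4.07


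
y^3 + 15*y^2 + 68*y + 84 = (y + 2)*(y + 6)*(y + 7)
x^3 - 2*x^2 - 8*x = x*(x - 4)*(x + 2)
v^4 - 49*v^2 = v^2*(v - 7)*(v + 7)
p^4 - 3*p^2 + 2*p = p*(p - 1)^2*(p + 2)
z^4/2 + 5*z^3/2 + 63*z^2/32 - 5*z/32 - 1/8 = (z/2 + 1/2)*(z - 1/4)*(z + 1/4)*(z + 4)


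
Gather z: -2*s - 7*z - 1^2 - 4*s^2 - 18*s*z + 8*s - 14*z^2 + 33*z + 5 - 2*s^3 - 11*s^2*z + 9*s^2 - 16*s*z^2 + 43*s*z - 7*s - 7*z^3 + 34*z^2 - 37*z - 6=-2*s^3 + 5*s^2 - s - 7*z^3 + z^2*(20 - 16*s) + z*(-11*s^2 + 25*s - 11) - 2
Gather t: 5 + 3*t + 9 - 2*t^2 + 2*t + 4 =-2*t^2 + 5*t + 18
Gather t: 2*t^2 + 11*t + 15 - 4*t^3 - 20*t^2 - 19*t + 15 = -4*t^3 - 18*t^2 - 8*t + 30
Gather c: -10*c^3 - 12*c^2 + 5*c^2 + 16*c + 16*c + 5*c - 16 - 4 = -10*c^3 - 7*c^2 + 37*c - 20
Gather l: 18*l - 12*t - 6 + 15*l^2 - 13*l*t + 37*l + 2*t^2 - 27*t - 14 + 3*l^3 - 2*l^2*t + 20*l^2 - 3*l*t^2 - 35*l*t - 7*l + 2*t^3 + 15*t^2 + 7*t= 3*l^3 + l^2*(35 - 2*t) + l*(-3*t^2 - 48*t + 48) + 2*t^3 + 17*t^2 - 32*t - 20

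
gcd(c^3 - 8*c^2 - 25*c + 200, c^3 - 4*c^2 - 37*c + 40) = c^2 - 3*c - 40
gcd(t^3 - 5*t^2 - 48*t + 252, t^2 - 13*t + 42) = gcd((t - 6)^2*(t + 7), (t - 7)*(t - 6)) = t - 6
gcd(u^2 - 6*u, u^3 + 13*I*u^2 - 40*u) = u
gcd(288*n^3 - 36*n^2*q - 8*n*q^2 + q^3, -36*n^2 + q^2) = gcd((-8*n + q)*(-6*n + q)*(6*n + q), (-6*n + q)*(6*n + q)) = -36*n^2 + q^2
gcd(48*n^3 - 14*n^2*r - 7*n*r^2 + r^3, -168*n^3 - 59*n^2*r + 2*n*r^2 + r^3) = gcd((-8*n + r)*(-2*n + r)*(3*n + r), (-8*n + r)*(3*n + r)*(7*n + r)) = -24*n^2 - 5*n*r + r^2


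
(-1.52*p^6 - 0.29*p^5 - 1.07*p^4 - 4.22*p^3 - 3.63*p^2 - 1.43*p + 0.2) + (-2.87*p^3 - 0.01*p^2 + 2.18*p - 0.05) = -1.52*p^6 - 0.29*p^5 - 1.07*p^4 - 7.09*p^3 - 3.64*p^2 + 0.75*p + 0.15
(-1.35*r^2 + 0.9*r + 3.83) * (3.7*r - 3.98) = -4.995*r^3 + 8.703*r^2 + 10.589*r - 15.2434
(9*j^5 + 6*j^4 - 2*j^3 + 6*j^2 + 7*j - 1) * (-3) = -27*j^5 - 18*j^4 + 6*j^3 - 18*j^2 - 21*j + 3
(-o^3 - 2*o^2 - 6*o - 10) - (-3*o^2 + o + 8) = -o^3 + o^2 - 7*o - 18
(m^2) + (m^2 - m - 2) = 2*m^2 - m - 2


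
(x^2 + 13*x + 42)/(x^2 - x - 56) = (x + 6)/(x - 8)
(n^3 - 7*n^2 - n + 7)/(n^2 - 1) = n - 7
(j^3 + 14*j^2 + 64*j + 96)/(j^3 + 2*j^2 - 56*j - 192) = (j + 4)/(j - 8)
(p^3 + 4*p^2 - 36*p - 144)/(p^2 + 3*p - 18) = (p^2 - 2*p - 24)/(p - 3)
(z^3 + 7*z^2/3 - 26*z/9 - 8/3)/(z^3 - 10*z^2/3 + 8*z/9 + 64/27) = 3*(z + 3)/(3*z - 8)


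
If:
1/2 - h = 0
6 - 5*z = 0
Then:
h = 1/2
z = 6/5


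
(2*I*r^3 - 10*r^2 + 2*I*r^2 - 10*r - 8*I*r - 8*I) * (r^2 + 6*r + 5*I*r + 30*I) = 2*I*r^5 - 20*r^4 + 14*I*r^4 - 140*r^3 - 46*I*r^3 - 80*r^2 - 406*I*r^2 + 280*r - 348*I*r + 240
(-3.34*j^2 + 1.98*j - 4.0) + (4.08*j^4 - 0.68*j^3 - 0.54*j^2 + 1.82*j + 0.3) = 4.08*j^4 - 0.68*j^3 - 3.88*j^2 + 3.8*j - 3.7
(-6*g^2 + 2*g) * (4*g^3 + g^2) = -24*g^5 + 2*g^4 + 2*g^3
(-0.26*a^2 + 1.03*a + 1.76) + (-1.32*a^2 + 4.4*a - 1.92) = -1.58*a^2 + 5.43*a - 0.16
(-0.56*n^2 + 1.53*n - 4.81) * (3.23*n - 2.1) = -1.8088*n^3 + 6.1179*n^2 - 18.7493*n + 10.101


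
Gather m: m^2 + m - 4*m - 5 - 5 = m^2 - 3*m - 10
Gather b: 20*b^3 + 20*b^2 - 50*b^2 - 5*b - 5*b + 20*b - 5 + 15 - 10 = 20*b^3 - 30*b^2 + 10*b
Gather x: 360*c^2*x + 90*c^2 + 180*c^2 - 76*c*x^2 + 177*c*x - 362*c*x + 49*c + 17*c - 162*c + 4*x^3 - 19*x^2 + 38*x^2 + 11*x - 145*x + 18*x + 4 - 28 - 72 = 270*c^2 - 96*c + 4*x^3 + x^2*(19 - 76*c) + x*(360*c^2 - 185*c - 116) - 96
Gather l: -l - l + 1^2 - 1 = -2*l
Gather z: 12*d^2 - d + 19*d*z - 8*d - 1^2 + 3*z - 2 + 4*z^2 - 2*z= 12*d^2 - 9*d + 4*z^2 + z*(19*d + 1) - 3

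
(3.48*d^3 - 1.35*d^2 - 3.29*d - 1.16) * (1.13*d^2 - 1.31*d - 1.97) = 3.9324*d^5 - 6.0843*d^4 - 8.8048*d^3 + 5.6586*d^2 + 8.0009*d + 2.2852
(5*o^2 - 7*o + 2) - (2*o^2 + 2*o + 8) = 3*o^2 - 9*o - 6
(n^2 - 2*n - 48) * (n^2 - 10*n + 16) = n^4 - 12*n^3 - 12*n^2 + 448*n - 768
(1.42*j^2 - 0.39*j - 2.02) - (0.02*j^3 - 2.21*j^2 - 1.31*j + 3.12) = -0.02*j^3 + 3.63*j^2 + 0.92*j - 5.14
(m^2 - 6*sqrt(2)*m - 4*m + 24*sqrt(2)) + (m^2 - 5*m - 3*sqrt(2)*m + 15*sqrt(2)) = 2*m^2 - 9*sqrt(2)*m - 9*m + 39*sqrt(2)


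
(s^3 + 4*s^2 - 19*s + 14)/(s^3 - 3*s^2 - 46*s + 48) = (s^2 + 5*s - 14)/(s^2 - 2*s - 48)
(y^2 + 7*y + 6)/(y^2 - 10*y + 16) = (y^2 + 7*y + 6)/(y^2 - 10*y + 16)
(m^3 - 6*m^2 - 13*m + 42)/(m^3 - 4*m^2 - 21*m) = (m - 2)/m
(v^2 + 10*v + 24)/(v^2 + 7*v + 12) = (v + 6)/(v + 3)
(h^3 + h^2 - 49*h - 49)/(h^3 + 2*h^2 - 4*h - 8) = (h^3 + h^2 - 49*h - 49)/(h^3 + 2*h^2 - 4*h - 8)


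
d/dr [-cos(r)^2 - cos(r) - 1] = sin(r) + sin(2*r)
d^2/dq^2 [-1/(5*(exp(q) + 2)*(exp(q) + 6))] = 4*(-exp(3*q) - 6*exp(2*q) - 4*exp(q) + 24)*exp(q)/(5*(exp(6*q) + 24*exp(5*q) + 228*exp(4*q) + 1088*exp(3*q) + 2736*exp(2*q) + 3456*exp(q) + 1728))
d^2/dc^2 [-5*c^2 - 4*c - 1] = -10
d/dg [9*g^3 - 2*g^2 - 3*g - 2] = 27*g^2 - 4*g - 3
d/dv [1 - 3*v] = -3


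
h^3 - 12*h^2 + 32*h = h*(h - 8)*(h - 4)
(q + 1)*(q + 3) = q^2 + 4*q + 3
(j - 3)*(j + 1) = j^2 - 2*j - 3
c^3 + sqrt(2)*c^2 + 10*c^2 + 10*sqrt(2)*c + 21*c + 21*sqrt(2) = (c + 3)*(c + 7)*(c + sqrt(2))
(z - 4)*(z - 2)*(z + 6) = z^3 - 28*z + 48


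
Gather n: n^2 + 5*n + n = n^2 + 6*n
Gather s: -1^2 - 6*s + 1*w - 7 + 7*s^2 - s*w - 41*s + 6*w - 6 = 7*s^2 + s*(-w - 47) + 7*w - 14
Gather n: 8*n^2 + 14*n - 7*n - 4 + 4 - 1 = 8*n^2 + 7*n - 1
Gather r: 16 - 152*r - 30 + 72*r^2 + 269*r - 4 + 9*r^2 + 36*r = 81*r^2 + 153*r - 18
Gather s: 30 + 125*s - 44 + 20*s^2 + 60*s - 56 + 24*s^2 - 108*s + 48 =44*s^2 + 77*s - 22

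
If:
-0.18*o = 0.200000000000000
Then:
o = -1.11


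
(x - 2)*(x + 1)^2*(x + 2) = x^4 + 2*x^3 - 3*x^2 - 8*x - 4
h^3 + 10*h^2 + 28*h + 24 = (h + 2)^2*(h + 6)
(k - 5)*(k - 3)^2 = k^3 - 11*k^2 + 39*k - 45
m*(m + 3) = m^2 + 3*m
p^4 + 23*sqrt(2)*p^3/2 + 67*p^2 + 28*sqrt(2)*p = p*(p + sqrt(2)/2)*(p + 4*sqrt(2))*(p + 7*sqrt(2))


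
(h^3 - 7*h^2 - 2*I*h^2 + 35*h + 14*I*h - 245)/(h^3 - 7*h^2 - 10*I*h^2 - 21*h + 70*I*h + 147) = (h + 5*I)/(h - 3*I)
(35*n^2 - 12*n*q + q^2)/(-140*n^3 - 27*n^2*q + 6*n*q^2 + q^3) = (-7*n + q)/(28*n^2 + 11*n*q + q^2)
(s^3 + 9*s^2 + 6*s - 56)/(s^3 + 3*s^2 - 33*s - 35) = (s^2 + 2*s - 8)/(s^2 - 4*s - 5)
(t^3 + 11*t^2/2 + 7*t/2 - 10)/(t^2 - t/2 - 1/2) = (2*t^2 + 13*t + 20)/(2*t + 1)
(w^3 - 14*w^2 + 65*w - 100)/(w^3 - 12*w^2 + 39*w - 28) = (w^2 - 10*w + 25)/(w^2 - 8*w + 7)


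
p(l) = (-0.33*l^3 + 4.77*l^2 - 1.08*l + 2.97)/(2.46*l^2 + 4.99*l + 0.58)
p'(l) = (-4.92*l - 4.99)*(-0.33*l^3 + 4.77*l^2 - 1.08*l + 2.97)/(2.46*l^2 + 4.99*l + 0.58)^2 + (-0.99*l^2 + 9.54*l - 1.08)/(2.46*l^2 + 4.99*l + 0.58)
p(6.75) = 0.76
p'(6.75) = -0.07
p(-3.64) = 5.73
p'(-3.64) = 1.67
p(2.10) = 0.85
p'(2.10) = 0.07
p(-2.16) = 24.15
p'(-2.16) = 85.86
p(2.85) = 0.89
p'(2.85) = 0.03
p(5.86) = 0.82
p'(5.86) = -0.06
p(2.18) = 0.86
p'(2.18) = 0.07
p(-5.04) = 4.53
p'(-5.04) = 0.41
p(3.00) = 0.90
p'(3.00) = 0.03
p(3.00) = 0.90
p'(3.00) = 0.03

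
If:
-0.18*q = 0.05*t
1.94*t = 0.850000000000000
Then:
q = -0.12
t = 0.44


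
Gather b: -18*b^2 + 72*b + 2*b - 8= -18*b^2 + 74*b - 8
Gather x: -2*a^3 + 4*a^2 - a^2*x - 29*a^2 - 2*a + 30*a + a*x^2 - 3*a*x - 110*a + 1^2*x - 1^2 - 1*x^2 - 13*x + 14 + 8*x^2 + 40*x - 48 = -2*a^3 - 25*a^2 - 82*a + x^2*(a + 7) + x*(-a^2 - 3*a + 28) - 35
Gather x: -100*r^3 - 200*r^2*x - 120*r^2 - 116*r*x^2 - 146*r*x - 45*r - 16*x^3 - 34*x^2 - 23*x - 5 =-100*r^3 - 120*r^2 - 45*r - 16*x^3 + x^2*(-116*r - 34) + x*(-200*r^2 - 146*r - 23) - 5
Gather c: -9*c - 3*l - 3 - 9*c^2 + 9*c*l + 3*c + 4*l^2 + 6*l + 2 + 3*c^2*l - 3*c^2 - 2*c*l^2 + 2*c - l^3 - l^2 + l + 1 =c^2*(3*l - 12) + c*(-2*l^2 + 9*l - 4) - l^3 + 3*l^2 + 4*l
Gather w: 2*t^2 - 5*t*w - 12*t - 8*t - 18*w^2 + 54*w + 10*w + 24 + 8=2*t^2 - 20*t - 18*w^2 + w*(64 - 5*t) + 32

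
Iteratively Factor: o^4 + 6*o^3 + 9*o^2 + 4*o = (o + 1)*(o^3 + 5*o^2 + 4*o) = (o + 1)^2*(o^2 + 4*o) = o*(o + 1)^2*(o + 4)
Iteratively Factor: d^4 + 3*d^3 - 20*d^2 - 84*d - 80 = (d + 2)*(d^3 + d^2 - 22*d - 40) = (d + 2)^2*(d^2 - d - 20) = (d + 2)^2*(d + 4)*(d - 5)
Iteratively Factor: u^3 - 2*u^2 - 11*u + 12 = (u - 1)*(u^2 - u - 12) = (u - 1)*(u + 3)*(u - 4)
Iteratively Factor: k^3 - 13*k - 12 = (k + 3)*(k^2 - 3*k - 4) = (k - 4)*(k + 3)*(k + 1)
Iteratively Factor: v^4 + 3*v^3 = (v)*(v^3 + 3*v^2) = v*(v + 3)*(v^2) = v^2*(v + 3)*(v)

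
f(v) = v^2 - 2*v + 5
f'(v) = 2*v - 2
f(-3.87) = 27.72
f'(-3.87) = -9.74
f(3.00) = 8.00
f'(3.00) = 4.00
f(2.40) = 5.96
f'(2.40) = 2.80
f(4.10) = 13.61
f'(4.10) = 6.20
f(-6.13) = 54.84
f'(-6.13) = -14.26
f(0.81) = 4.04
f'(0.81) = -0.38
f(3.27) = 9.15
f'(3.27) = 4.54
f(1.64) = 4.41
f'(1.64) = 1.28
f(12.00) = 125.00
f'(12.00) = 22.00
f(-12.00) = 173.00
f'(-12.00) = -26.00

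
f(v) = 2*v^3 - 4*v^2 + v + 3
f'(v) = 6*v^2 - 8*v + 1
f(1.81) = 3.57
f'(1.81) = 6.18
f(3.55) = 45.62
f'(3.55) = 48.22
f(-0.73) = -0.64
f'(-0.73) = 10.04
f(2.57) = 13.10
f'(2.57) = 20.07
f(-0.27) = 2.40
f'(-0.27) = 3.60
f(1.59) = 2.52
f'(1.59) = 3.45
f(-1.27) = -8.82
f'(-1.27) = 20.84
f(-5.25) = -401.91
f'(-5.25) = 208.38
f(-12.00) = -4041.00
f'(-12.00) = 961.00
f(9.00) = 1146.00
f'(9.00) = 415.00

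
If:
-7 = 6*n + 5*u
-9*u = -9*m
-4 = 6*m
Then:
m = -2/3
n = -11/18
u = -2/3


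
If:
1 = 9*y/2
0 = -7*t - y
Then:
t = -2/63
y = 2/9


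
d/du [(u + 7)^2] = 2*u + 14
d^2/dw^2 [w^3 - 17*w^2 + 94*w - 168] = 6*w - 34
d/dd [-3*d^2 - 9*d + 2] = -6*d - 9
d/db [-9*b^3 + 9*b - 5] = 9 - 27*b^2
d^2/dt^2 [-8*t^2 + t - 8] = -16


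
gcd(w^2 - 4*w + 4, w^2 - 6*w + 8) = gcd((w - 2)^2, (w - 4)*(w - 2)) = w - 2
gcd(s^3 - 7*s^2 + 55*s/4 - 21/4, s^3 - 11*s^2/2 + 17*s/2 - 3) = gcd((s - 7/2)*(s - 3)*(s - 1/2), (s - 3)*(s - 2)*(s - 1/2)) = s^2 - 7*s/2 + 3/2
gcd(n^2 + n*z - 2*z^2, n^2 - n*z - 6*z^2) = n + 2*z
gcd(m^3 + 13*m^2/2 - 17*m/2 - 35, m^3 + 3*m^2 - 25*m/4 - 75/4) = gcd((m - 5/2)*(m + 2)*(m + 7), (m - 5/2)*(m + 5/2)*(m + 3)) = m - 5/2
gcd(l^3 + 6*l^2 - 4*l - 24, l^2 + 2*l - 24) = l + 6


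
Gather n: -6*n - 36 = -6*n - 36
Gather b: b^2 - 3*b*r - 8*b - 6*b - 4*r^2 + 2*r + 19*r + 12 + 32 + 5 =b^2 + b*(-3*r - 14) - 4*r^2 + 21*r + 49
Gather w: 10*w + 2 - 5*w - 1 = 5*w + 1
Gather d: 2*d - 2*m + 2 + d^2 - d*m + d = d^2 + d*(3 - m) - 2*m + 2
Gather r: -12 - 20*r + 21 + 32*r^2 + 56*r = 32*r^2 + 36*r + 9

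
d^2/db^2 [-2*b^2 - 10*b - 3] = -4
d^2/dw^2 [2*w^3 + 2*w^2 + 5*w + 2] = 12*w + 4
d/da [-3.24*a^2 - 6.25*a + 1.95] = -6.48*a - 6.25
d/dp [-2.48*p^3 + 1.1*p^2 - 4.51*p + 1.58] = -7.44*p^2 + 2.2*p - 4.51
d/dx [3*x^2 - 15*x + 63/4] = 6*x - 15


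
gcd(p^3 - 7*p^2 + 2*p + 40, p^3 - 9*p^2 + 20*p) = p^2 - 9*p + 20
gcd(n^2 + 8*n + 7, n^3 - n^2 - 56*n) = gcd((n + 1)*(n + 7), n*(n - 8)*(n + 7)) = n + 7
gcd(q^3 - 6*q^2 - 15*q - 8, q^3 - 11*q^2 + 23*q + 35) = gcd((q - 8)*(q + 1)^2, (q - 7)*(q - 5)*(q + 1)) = q + 1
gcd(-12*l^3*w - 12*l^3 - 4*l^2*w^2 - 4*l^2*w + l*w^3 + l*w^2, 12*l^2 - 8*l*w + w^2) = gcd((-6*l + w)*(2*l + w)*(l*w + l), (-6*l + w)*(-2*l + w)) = -6*l + w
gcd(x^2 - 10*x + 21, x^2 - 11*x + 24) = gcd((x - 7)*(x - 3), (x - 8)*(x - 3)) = x - 3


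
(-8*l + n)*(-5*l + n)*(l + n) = 40*l^3 + 27*l^2*n - 12*l*n^2 + n^3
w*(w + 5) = w^2 + 5*w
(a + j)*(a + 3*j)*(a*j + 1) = a^3*j + 4*a^2*j^2 + a^2 + 3*a*j^3 + 4*a*j + 3*j^2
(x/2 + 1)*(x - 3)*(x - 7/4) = x^3/2 - 11*x^2/8 - 17*x/8 + 21/4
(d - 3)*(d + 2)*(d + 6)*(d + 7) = d^4 + 12*d^3 + 23*d^2 - 120*d - 252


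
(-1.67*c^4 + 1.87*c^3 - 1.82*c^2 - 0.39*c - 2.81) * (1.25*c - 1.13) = -2.0875*c^5 + 4.2246*c^4 - 4.3881*c^3 + 1.5691*c^2 - 3.0718*c + 3.1753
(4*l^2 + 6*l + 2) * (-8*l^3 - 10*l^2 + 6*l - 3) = -32*l^5 - 88*l^4 - 52*l^3 + 4*l^2 - 6*l - 6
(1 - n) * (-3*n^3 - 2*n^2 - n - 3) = 3*n^4 - n^3 - n^2 + 2*n - 3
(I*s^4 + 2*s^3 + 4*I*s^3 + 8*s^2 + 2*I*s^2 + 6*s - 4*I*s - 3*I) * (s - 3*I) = I*s^5 + 5*s^4 + 4*I*s^4 + 20*s^3 - 4*I*s^3 + 12*s^2 - 28*I*s^2 - 12*s - 21*I*s - 9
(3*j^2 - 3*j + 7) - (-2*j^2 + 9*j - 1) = 5*j^2 - 12*j + 8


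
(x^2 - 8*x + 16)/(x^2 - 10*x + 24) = (x - 4)/(x - 6)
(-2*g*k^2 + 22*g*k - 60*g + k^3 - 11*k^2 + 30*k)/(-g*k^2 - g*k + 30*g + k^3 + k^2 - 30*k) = (2*g*k - 12*g - k^2 + 6*k)/(g*k + 6*g - k^2 - 6*k)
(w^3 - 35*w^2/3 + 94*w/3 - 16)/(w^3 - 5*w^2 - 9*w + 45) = (3*w^2 - 26*w + 16)/(3*(w^2 - 2*w - 15))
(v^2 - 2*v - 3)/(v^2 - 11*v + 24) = (v + 1)/(v - 8)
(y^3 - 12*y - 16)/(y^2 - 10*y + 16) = (y^3 - 12*y - 16)/(y^2 - 10*y + 16)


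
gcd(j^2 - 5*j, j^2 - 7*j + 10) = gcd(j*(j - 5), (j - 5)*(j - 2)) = j - 5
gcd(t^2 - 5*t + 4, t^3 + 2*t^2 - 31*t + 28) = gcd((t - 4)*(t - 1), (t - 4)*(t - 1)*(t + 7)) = t^2 - 5*t + 4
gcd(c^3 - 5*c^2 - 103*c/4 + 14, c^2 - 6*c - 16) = c - 8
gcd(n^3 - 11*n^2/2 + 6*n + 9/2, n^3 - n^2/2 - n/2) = n + 1/2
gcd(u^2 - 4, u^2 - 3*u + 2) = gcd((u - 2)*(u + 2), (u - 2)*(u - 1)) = u - 2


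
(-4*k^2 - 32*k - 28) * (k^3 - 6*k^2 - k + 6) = -4*k^5 - 8*k^4 + 168*k^3 + 176*k^2 - 164*k - 168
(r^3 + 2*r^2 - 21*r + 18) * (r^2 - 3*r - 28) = r^5 - r^4 - 55*r^3 + 25*r^2 + 534*r - 504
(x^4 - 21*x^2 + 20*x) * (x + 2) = x^5 + 2*x^4 - 21*x^3 - 22*x^2 + 40*x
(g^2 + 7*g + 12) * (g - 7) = g^3 - 37*g - 84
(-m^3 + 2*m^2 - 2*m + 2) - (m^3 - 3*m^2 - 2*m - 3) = -2*m^3 + 5*m^2 + 5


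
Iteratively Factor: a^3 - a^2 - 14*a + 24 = (a - 2)*(a^2 + a - 12) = (a - 2)*(a + 4)*(a - 3)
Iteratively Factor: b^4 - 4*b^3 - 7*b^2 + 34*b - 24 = (b - 2)*(b^3 - 2*b^2 - 11*b + 12) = (b - 2)*(b + 3)*(b^2 - 5*b + 4) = (b - 4)*(b - 2)*(b + 3)*(b - 1)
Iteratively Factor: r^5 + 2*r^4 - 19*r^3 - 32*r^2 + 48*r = (r)*(r^4 + 2*r^3 - 19*r^2 - 32*r + 48) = r*(r + 3)*(r^3 - r^2 - 16*r + 16) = r*(r + 3)*(r + 4)*(r^2 - 5*r + 4) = r*(r - 4)*(r + 3)*(r + 4)*(r - 1)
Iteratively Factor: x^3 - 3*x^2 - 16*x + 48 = (x + 4)*(x^2 - 7*x + 12) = (x - 3)*(x + 4)*(x - 4)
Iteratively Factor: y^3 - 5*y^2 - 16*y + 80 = (y - 4)*(y^2 - y - 20) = (y - 5)*(y - 4)*(y + 4)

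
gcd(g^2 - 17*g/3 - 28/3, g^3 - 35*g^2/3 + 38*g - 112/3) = g - 7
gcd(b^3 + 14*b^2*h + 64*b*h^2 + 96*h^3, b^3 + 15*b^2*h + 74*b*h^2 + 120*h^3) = b^2 + 10*b*h + 24*h^2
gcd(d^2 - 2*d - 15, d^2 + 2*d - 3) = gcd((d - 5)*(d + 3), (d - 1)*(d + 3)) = d + 3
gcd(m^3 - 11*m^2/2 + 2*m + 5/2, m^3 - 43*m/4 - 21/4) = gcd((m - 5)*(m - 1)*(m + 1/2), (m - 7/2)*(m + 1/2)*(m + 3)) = m + 1/2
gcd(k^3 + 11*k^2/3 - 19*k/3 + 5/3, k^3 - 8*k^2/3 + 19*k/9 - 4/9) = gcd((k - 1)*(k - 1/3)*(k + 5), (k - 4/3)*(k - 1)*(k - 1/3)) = k^2 - 4*k/3 + 1/3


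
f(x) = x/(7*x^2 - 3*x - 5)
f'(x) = x*(3 - 14*x)/(7*x^2 - 3*x - 5)^2 + 1/(7*x^2 - 3*x - 5)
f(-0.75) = -0.63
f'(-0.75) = -6.34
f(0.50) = -0.11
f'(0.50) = -0.30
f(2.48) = 0.08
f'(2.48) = -0.05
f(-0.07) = 0.01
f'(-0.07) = -0.22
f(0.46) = -0.09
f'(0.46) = -0.27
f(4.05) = 0.04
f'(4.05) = -0.01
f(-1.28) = -0.12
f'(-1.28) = -0.15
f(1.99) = 0.12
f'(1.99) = -0.12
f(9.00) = 0.02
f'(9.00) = 0.00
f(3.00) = 0.06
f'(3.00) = -0.03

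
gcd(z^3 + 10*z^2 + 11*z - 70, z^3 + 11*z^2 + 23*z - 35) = z^2 + 12*z + 35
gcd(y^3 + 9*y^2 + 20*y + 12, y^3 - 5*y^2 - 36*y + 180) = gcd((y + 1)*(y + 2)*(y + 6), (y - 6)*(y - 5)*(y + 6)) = y + 6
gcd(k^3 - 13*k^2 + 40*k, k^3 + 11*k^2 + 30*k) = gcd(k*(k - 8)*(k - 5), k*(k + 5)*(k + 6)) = k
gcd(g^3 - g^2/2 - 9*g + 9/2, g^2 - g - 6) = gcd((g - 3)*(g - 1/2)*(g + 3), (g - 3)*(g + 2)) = g - 3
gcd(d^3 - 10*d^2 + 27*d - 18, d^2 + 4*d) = 1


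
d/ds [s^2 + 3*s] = 2*s + 3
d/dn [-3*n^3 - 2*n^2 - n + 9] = -9*n^2 - 4*n - 1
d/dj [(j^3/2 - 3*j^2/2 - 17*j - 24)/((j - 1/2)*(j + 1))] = 2*(j^4 + j^3 + 31*j^2 + 99*j + 41)/(4*j^4 + 4*j^3 - 3*j^2 - 2*j + 1)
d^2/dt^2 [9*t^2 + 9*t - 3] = 18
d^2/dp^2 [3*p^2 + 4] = 6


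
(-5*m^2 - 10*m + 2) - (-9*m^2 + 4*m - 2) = 4*m^2 - 14*m + 4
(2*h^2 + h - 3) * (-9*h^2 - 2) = -18*h^4 - 9*h^3 + 23*h^2 - 2*h + 6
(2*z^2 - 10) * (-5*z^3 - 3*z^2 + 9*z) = -10*z^5 - 6*z^4 + 68*z^3 + 30*z^2 - 90*z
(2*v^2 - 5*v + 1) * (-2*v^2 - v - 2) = -4*v^4 + 8*v^3 - v^2 + 9*v - 2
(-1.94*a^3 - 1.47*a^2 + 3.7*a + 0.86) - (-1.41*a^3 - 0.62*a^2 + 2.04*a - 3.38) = -0.53*a^3 - 0.85*a^2 + 1.66*a + 4.24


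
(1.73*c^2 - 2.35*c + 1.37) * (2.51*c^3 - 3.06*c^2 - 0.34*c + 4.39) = 4.3423*c^5 - 11.1923*c^4 + 10.0415*c^3 + 4.2015*c^2 - 10.7823*c + 6.0143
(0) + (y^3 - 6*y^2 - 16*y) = y^3 - 6*y^2 - 16*y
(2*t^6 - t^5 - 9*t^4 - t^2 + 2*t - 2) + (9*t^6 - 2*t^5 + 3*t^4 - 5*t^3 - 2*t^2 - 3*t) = 11*t^6 - 3*t^5 - 6*t^4 - 5*t^3 - 3*t^2 - t - 2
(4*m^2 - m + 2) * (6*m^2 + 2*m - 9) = 24*m^4 + 2*m^3 - 26*m^2 + 13*m - 18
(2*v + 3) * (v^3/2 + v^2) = v^4 + 7*v^3/2 + 3*v^2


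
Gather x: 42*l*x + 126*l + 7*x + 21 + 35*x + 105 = 126*l + x*(42*l + 42) + 126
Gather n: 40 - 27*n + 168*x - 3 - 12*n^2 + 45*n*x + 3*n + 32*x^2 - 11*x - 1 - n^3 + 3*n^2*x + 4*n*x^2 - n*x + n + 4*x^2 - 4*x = -n^3 + n^2*(3*x - 12) + n*(4*x^2 + 44*x - 23) + 36*x^2 + 153*x + 36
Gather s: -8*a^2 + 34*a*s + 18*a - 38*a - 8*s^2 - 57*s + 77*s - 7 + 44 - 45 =-8*a^2 - 20*a - 8*s^2 + s*(34*a + 20) - 8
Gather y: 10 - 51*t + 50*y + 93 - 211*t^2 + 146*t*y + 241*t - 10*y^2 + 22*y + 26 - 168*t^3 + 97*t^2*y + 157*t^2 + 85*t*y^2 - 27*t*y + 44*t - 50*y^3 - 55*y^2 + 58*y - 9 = -168*t^3 - 54*t^2 + 234*t - 50*y^3 + y^2*(85*t - 65) + y*(97*t^2 + 119*t + 130) + 120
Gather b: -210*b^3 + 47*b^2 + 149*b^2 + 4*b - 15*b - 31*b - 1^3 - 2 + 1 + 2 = -210*b^3 + 196*b^2 - 42*b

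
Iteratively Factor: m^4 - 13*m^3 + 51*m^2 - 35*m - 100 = (m - 5)*(m^3 - 8*m^2 + 11*m + 20) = (m - 5)^2*(m^2 - 3*m - 4) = (m - 5)^2*(m + 1)*(m - 4)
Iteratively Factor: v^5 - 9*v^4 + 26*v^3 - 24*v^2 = (v - 3)*(v^4 - 6*v^3 + 8*v^2) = (v - 3)*(v - 2)*(v^3 - 4*v^2) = (v - 4)*(v - 3)*(v - 2)*(v^2) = v*(v - 4)*(v - 3)*(v - 2)*(v)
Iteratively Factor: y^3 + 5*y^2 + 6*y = (y + 3)*(y^2 + 2*y) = y*(y + 3)*(y + 2)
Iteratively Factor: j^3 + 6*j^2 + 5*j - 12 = (j - 1)*(j^2 + 7*j + 12) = (j - 1)*(j + 3)*(j + 4)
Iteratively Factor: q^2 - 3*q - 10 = (q + 2)*(q - 5)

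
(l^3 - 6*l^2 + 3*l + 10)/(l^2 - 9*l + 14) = (l^2 - 4*l - 5)/(l - 7)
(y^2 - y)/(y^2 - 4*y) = (y - 1)/(y - 4)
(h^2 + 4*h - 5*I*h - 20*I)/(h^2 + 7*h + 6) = (h^2 + h*(4 - 5*I) - 20*I)/(h^2 + 7*h + 6)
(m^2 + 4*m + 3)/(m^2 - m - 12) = (m + 1)/(m - 4)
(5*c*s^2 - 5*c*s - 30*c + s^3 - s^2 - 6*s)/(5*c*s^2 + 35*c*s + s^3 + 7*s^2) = (s^2 - s - 6)/(s*(s + 7))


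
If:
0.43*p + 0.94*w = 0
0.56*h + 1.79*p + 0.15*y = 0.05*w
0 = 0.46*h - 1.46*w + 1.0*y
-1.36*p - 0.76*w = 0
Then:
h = 0.00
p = 0.00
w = 0.00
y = 0.00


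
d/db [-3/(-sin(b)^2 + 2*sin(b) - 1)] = -6*cos(b)/(sin(b) - 1)^3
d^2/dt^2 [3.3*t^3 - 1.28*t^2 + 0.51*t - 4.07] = 19.8*t - 2.56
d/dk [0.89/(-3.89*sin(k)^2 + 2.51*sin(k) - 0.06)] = (6.9242*sin(k) - 2.2339)*cos(k)/(3.89*sin(k)^2 - 2.51*sin(k) + 0.06)^2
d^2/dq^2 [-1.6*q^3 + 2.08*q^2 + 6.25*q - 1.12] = 4.16 - 9.6*q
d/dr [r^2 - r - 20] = 2*r - 1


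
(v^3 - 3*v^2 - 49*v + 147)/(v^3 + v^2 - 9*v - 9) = (v^2 - 49)/(v^2 + 4*v + 3)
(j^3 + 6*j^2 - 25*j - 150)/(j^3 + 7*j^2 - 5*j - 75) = (j^2 + j - 30)/(j^2 + 2*j - 15)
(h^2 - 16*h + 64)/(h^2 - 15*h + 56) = (h - 8)/(h - 7)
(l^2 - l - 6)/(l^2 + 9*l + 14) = (l - 3)/(l + 7)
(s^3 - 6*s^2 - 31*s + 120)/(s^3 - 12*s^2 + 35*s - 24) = (s + 5)/(s - 1)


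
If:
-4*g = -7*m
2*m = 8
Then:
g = 7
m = 4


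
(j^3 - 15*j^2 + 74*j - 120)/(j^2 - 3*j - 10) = (j^2 - 10*j + 24)/(j + 2)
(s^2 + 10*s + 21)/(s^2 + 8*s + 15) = (s + 7)/(s + 5)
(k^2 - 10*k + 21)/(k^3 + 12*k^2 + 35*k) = (k^2 - 10*k + 21)/(k*(k^2 + 12*k + 35))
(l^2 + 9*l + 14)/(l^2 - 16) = (l^2 + 9*l + 14)/(l^2 - 16)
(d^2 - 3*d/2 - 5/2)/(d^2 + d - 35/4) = 2*(d + 1)/(2*d + 7)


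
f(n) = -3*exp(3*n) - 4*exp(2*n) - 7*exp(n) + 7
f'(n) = -9*exp(3*n) - 8*exp(2*n) - 7*exp(n)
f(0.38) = -21.17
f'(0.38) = -55.48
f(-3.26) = 6.73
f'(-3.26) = -0.28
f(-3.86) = 6.85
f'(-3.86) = -0.15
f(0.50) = -28.86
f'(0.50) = -73.62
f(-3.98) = 6.87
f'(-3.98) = -0.13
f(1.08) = -124.90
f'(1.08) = -319.79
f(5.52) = -46921019.02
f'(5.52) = -140510312.57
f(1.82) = -893.86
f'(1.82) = -2463.81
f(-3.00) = 6.64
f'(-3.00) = -0.37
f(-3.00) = 6.64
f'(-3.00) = -0.37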